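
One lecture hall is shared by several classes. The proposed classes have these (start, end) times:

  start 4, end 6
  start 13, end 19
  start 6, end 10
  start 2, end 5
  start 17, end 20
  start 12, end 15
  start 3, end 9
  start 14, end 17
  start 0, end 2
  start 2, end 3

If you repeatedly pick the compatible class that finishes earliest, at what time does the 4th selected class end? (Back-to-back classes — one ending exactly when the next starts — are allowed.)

10

Order by finish time; keep every interval that doesn't clash with the previous kept one.
By end time: (0,2), (2,3), (2,5), (4,6), (3,9), (6,10), (12,15), (14,17), (13,19), (17,20).
Pick (0,2); next start ≥ 2 → (2,3); next start ≥ 3 → (4,6); next start ≥ 6 → (6,10); next start ≥ 10 → (12,15); next start ≥ 15 → (17,20).
Selected: (0,2) (2,3) (4,6) (6,10) (12,15) (17,20)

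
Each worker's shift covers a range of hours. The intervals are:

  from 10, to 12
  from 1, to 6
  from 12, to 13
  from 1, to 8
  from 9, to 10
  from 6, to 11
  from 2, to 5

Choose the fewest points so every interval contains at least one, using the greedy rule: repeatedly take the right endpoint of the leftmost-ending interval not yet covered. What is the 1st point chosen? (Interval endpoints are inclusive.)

5

Process intervals by earliest right end; each time one isn't hit yet, stab at its right endpoint.
Sorted: [2,5] [1,6] [1,8] [9,10] [6,11] [10,12] [12,13]
{[2,5],[1,6],[1,8]} hit by 5; {[9,10],[6,11],[10,12]} hit by 10; {[12,13]} hit by 13.
Points: 5, 10, 13 (3 total).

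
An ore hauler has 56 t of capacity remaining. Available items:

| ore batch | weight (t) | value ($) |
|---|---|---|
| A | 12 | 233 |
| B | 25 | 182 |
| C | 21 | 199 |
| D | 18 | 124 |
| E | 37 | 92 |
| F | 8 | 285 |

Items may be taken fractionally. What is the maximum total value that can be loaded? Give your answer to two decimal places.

826.20

Ratios (sorted): F 35.62, A 19.42, C 9.48, B 7.28, D 6.89, E 2.49
take F (8 @ 285); take A (12 @ 233); take C (21 @ 199); take 15/25 of B → 109.20. Capacity used 56/56.
Total value = 826.20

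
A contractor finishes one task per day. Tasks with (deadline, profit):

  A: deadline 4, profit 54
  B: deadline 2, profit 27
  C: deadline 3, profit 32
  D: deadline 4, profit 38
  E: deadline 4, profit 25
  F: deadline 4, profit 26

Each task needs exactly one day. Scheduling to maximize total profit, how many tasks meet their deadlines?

4

Take jobs in profit order; each goes to the latest open slot no later than its deadline.
Profit order: A=54 D=38 C=32 B=27 F=26 E=25
Assign: A→slot 4, D→slot 3, C→slot 2, B→slot 1, F skipped, E skipped.
Slots: [1:B] [2:C] [3:D] [4:A]
4 of 6 scheduled.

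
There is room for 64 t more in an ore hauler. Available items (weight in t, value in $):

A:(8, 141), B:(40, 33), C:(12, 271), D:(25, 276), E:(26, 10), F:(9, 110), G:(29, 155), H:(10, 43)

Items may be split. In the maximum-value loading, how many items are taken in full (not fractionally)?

Ratios (sorted): C 22.58, A 17.62, F 12.22, D 11.04, G 5.34, H 4.30, B 0.82, E 0.38
take C (12 @ 271); take A (8 @ 141); take F (9 @ 110); take D (25 @ 276); take 10/29 of G → 53.45. Capacity used 64/64.
4 item(s) taken whole; one partial (take 10/29 of G).

4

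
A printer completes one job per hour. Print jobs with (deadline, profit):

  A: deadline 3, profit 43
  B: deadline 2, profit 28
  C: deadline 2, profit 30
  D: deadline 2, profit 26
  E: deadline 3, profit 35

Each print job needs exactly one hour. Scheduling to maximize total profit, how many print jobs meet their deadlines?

Take jobs in profit order; each goes to the latest open slot no later than its deadline.
By profit: A(d3,43), E(d3,35), C(d2,30), B(d2,28), D(d2,26)
A→slot 3; E→slot 2; C→slot 1; B skipped; D skipped.
3 of 5 scheduled.

3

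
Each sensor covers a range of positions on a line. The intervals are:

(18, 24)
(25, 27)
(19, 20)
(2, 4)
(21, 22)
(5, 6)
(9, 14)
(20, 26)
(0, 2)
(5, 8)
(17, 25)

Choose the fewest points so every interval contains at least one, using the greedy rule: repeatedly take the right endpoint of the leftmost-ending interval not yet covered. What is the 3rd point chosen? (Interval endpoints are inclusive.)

14

Process intervals by earliest right end; each time one isn't hit yet, stab at its right endpoint.
By right end: [0,2]  [2,4]  [5,6]  [5,8]  [9,14]  [19,20]  [21,22]  [18,24]  [17,25]  [20,26]  [25,27]
[0,2] uncovered → point at 2; [5,6] uncovered → point at 6; [9,14] uncovered → point at 14; [19,20] uncovered → point at 20; [21,22] uncovered → point at 22; [25,27] uncovered → point at 27.
Points: 2, 6, 14, 20, 22, 27 (6 total).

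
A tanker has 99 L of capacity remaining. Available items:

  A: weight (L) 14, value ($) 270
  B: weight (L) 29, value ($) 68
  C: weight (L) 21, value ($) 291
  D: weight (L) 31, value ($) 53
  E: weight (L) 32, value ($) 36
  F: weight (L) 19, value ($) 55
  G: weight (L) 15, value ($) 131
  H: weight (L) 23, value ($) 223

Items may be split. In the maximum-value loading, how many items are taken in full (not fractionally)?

5

Greedy by value/weight ratio, highest first.
Order: A (270/14=19.29) > C (291/21=13.86) > H (223/23=9.70) > G (131/15=8.73) > F (55/19=2.89) > B (68/29=2.34) > D (53/31=1.71) > E (36/32=1.12)
Fill: take A (14 @ 270) → take C (21 @ 291) → take H (23 @ 223) → take G (15 @ 131) → take F (19 @ 55) → take 7/29 of B → 16.41; 99/99 used.
5 item(s) taken whole; one partial (take 7/29 of B).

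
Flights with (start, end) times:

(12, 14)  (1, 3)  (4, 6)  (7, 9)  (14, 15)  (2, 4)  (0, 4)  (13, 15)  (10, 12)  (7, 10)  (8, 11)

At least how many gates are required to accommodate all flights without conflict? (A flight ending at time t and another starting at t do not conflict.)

starts: [0, 1, 2, 4, 7, 7, 8, 10, 12, 13, 14]
ends:   [3, 4, 4, 6, 9, 10, 11, 12, 14, 15, 15]
s0→1 s1→2 s2→3  — peak 3.

3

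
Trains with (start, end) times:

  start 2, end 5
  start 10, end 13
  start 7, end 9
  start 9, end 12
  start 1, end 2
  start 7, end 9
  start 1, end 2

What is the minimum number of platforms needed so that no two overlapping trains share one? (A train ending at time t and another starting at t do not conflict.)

2

The answer is the maximum number of intervals overlapping at any instant.
Events (time:±→running): 1:+→1 1:+→2 … peak 2.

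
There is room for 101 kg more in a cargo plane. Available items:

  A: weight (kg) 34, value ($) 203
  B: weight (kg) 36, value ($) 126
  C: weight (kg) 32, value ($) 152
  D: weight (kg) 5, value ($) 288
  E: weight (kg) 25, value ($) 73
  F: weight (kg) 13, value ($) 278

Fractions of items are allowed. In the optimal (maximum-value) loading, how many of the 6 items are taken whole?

4

Sort by value per unit weight and fill in that order.
Ratios (sorted): D 57.60, F 21.38, A 5.97, C 4.75, B 3.50, E 2.92
take D (5 @ 288); take F (13 @ 278); take A (34 @ 203); take C (32 @ 152); take 17/36 of B → 59.50. Capacity used 101/101.
4 item(s) taken whole; one partial (take 17/36 of B).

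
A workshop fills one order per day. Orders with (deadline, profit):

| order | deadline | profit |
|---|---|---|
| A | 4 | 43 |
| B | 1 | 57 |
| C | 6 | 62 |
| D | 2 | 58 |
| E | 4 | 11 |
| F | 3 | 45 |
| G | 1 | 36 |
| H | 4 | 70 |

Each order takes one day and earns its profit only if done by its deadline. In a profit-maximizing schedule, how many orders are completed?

Take jobs in profit order; each goes to the latest open slot no later than its deadline.
By profit: H(d4,70), C(d6,62), D(d2,58), B(d1,57), F(d3,45), A(d4,43), G(d1,36), E(d4,11)
H→slot 4; C→slot 6; D→slot 2; B→slot 1; F→slot 3; A skipped; G skipped; E skipped.
5 of 8 scheduled.

5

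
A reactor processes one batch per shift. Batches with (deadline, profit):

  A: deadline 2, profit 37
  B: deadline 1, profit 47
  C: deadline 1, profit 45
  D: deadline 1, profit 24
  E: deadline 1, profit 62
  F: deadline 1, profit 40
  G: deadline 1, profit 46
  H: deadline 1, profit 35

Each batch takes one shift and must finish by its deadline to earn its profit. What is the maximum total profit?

Take jobs in profit order; each goes to the latest open slot no later than its deadline.
Profit order: E=62 B=47 G=46 C=45 F=40 A=37 H=35 D=24
Assign: E→slot 1, B skipped, G skipped, C skipped, F skipped, A→slot 2, H skipped, D skipped.
Slots: [1:E] [2:A]
Profit = 62 + 37 = 99

99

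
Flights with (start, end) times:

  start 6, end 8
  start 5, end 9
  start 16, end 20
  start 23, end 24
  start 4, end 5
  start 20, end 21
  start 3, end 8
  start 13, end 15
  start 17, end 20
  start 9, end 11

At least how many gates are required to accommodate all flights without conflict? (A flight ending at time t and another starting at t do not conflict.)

The answer is the maximum number of intervals overlapping at any instant.
starts: [3, 4, 5, 6, 9, 13, 16, 17, 20, 23]
ends:   [5, 8, 8, 9, 11, 15, 20, 20, 21, 24]
s3→1 s4→2 e5→1 s5→2 s6→3  — peak 3.

3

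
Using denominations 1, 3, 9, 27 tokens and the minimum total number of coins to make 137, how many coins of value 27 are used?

Greedy: take as many of the largest coin as possible, then repeat with the remainder.
137 − 5×27→2 − 2×1→0
Count of 27: 5

5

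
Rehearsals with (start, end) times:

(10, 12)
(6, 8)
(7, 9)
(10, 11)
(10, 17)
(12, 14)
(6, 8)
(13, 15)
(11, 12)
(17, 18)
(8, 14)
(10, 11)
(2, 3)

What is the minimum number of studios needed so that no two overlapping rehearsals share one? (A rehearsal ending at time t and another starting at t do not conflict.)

5

Events (time:±→running): 2:+→1 3:-→0 6:+→1 6:+→2 7:+→3 8:-→2 8:-→1 8:+→2 9:-→1 10:+→2 10:+→3 10:+→4 10:+→5 … peak 5.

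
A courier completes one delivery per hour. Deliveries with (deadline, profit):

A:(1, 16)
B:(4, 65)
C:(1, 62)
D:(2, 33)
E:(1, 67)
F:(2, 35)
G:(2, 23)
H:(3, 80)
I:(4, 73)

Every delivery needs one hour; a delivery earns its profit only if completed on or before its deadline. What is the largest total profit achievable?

285

Profit order: H=80 I=73 E=67 B=65 C=62 F=35 D=33 G=23 A=16
Assign: H→slot 3, I→slot 4, E→slot 1, B→slot 2, C skipped, F skipped, D skipped, G skipped, A skipped.
Slots: [1:E] [2:B] [3:H] [4:I]
Profit = 67 + 65 + 80 + 73 = 285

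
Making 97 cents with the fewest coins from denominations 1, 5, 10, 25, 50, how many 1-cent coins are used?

Greedy: take as many of the largest coin as possible, then repeat with the remainder.
97 = 1×50 + 1×25 + 2×10 + 2×1
Count of 1: 2

2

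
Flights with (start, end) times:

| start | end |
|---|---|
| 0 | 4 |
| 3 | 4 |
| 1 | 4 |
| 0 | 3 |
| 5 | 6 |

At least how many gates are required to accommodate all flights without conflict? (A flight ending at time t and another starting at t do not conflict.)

3

starts: [0, 0, 1, 3, 5]
ends:   [3, 4, 4, 4, 6]
s0→1 s0→2 s1→3  — peak 3.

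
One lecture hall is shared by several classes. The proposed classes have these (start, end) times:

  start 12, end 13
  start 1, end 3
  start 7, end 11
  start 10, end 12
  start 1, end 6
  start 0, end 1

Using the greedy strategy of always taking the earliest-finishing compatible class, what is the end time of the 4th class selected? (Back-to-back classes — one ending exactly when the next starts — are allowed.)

13

Order by finish time; keep every interval that doesn't clash with the previous kept one.
Sorted by end: (0,1)  (1,3)  (1,6)  (7,11)  (10,12)  (12,13)
take (0,1); take (1,3); take (7,11); take (12,13).
Selected: (0,1) (1,3) (7,11) (12,13)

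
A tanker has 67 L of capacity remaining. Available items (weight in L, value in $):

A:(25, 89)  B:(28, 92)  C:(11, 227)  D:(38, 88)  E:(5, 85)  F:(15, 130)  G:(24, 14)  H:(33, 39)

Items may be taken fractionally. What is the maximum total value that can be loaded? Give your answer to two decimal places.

567.14

Greedy by value/weight ratio, highest first.
Order: C (227/11=20.64) > E (85/5=17.00) > F (130/15=8.67) > A (89/25=3.56) > B (92/28=3.29) > D (88/38=2.32) > H (39/33=1.18) > G (14/24=0.58)
Fill: take C (11 @ 227) → take E (5 @ 85) → take F (15 @ 130) → take A (25 @ 89) → take 11/28 of B → 36.14; 67/67 used.
Total value = 567.14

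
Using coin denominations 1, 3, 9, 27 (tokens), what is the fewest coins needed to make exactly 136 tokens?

6

136 − 5×27→1 − 1×1→0
Total coins = 5 + 1 = 6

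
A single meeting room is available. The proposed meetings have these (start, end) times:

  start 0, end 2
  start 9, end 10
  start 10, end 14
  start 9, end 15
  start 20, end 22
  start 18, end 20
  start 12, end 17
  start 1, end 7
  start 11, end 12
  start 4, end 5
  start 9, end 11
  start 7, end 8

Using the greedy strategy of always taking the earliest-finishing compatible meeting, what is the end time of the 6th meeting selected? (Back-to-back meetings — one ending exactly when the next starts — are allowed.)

17

Sorted by end: (0,2)  (4,5)  (1,7)  (7,8)  (9,10)  (9,11)  (11,12)  (10,14)  (9,15)  (12,17)  (18,20)  (20,22)
take (0,2); take (4,5); take (7,8); take (9,10); take (11,12); take (12,17); take (18,20); take (20,22).
Selected: (0,2) (4,5) (7,8) (9,10) (11,12) (12,17) (18,20) (20,22)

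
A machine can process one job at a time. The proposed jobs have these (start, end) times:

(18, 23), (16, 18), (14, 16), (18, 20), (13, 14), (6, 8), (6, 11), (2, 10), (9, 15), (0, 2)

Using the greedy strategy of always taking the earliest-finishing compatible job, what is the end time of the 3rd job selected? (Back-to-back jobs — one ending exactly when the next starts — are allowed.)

Sorted by end: (0,2)  (6,8)  (2,10)  (6,11)  (13,14)  (9,15)  (14,16)  (16,18)  (18,20)  (18,23)
take (0,2); take (6,8); take (13,14); take (14,16); take (16,18); take (18,20).
Selected: (0,2) (6,8) (13,14) (14,16) (16,18) (18,20)

14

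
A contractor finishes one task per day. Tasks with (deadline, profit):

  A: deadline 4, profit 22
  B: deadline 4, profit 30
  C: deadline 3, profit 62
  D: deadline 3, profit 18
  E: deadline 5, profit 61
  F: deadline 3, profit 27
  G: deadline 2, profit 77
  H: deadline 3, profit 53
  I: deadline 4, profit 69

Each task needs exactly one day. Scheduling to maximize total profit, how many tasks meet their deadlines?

By profit: G(d2,77), I(d4,69), C(d3,62), E(d5,61), H(d3,53), B(d4,30), F(d3,27), A(d4,22), D(d3,18)
G→slot 2; I→slot 4; C→slot 3; E→slot 5; H→slot 1; B skipped; F skipped; A skipped; D skipped.
5 of 9 scheduled.

5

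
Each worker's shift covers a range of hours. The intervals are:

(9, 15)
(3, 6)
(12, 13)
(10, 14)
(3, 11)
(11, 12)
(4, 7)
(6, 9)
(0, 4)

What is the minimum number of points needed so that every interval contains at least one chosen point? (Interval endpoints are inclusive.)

By right end: [0,4]  [3,6]  [4,7]  [6,9]  [3,11]  [11,12]  [12,13]  [10,14]  [9,15]
[0,4] uncovered → point at 4; [6,9] uncovered → point at 9; [11,12] uncovered → point at 12.
Points: 4, 9, 12 (3 total).

3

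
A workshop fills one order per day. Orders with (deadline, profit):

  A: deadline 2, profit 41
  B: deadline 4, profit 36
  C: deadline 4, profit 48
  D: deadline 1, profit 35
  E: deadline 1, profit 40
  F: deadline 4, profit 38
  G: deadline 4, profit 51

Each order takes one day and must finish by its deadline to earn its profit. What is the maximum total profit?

180

Profit order: G=51 C=48 A=41 E=40 F=38 B=36 D=35
Assign: G→slot 4, C→slot 3, A→slot 2, E→slot 1, F skipped, B skipped, D skipped.
Slots: [1:E] [2:A] [3:C] [4:G]
Profit = 40 + 41 + 48 + 51 = 180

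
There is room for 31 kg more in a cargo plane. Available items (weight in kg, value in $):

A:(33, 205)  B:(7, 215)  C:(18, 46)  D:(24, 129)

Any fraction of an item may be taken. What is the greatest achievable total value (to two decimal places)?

Order: B (215/7=30.71) > A (205/33=6.21) > D (129/24=5.38) > C (46/18=2.56)
Fill: take B (7 @ 215) → take 24/33 of A → 149.09; 31/31 used.
Total value = 364.09

364.09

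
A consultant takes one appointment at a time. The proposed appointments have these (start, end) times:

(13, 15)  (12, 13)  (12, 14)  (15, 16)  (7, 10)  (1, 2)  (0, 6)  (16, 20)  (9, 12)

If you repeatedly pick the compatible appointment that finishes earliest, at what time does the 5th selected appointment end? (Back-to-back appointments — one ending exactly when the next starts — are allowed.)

16

Sorted by end: (1,2)  (0,6)  (7,10)  (9,12)  (12,13)  (12,14)  (13,15)  (15,16)  (16,20)
take (1,2); take (7,10); skip (9,12); take (12,13); take (13,15); take (15,16); take (16,20).
Selected: (1,2) (7,10) (12,13) (13,15) (15,16) (16,20)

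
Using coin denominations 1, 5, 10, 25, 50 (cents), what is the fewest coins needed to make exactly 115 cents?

115 − 2×50→15 − 1×10→5 − 1×5→0
Total coins = 2 + 1 + 1 = 4

4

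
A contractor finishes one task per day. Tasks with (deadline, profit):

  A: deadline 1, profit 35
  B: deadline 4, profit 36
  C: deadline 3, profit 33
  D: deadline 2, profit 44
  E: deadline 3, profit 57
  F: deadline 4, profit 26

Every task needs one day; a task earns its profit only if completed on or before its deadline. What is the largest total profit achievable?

172

Sort by profit descending; place each in the latest free slot ≤ its deadline.
By profit: E(d3,57), D(d2,44), B(d4,36), A(d1,35), C(d3,33), F(d4,26)
E→slot 3; D→slot 2; B→slot 4; A→slot 1; C skipped; F skipped.
Profit = 35 + 44 + 57 + 36 = 172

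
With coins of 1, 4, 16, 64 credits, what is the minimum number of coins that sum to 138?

Use the largest denomination that fits, subtract, and repeat.
138 − 2×64→10 − 2×4→2 − 2×1→0
Total coins = 2 + 2 + 2 = 6

6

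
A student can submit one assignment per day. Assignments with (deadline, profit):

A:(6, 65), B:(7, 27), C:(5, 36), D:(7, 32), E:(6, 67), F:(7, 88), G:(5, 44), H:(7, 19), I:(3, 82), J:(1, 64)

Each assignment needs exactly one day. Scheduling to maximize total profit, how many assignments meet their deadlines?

By profit: F(d7,88), I(d3,82), E(d6,67), A(d6,65), J(d1,64), G(d5,44), C(d5,36), D(d7,32), B(d7,27), H(d7,19)
F→slot 7; I→slot 3; E→slot 6; A→slot 5; J→slot 1; G→slot 4; C→slot 2; D skipped; B skipped; H skipped.
7 of 10 scheduled.

7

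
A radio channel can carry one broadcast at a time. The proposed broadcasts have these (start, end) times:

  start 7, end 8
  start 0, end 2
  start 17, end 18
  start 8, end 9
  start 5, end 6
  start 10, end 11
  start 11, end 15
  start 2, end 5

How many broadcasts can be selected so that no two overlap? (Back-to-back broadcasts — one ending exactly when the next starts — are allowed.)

By end time: (0,2), (2,5), (5,6), (7,8), (8,9), (10,11), (11,15), (17,18).
Pick (0,2); next start ≥ 2 → (2,5); next start ≥ 5 → (5,6); next start ≥ 6 → (7,8); next start ≥ 8 → (8,9); next start ≥ 9 → (10,11); next start ≥ 11 → (11,15); next start ≥ 15 → (17,18).
Selected 8 broadcasts.

8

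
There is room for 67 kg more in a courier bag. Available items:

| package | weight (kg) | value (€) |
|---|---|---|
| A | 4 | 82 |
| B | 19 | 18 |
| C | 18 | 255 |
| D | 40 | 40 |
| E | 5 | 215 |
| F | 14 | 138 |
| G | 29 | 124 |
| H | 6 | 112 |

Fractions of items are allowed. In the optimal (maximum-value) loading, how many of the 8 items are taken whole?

5

Greedy by value/weight ratio, highest first.
Order: E (215/5=43.00) > A (82/4=20.50) > H (112/6=18.67) > C (255/18=14.17) > F (138/14=9.86) > G (124/29=4.28) > D (40/40=1.00) > B (18/19=0.95)
Fill: take E (5 @ 215) → take A (4 @ 82) → take H (6 @ 112) → take C (18 @ 255) → take F (14 @ 138) → take 20/29 of G → 85.52; 67/67 used.
5 item(s) taken whole; one partial (take 20/29 of G).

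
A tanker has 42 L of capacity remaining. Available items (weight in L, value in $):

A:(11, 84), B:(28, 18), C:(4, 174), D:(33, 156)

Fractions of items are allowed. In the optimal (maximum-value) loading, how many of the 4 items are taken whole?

Order: C (174/4=43.50) > A (84/11=7.64) > D (156/33=4.73) > B (18/28=0.64)
Fill: take C (4 @ 174) → take A (11 @ 84) → take 27/33 of D → 127.64; 42/42 used.
2 item(s) taken whole; one partial (take 27/33 of D).

2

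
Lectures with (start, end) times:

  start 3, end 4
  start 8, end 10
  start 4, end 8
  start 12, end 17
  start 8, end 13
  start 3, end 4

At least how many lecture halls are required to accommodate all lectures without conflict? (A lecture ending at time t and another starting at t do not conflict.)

2

starts: [3, 3, 4, 8, 8, 12]
ends:   [4, 4, 8, 10, 13, 17]
s3→1 s3→2  — peak 2.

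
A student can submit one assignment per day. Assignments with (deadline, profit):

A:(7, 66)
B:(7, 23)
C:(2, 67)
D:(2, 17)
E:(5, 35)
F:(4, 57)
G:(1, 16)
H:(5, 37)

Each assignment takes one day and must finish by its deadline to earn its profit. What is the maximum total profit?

By profit: C(d2,67), A(d7,66), F(d4,57), H(d5,37), E(d5,35), B(d7,23), D(d2,17), G(d1,16)
C→slot 2; A→slot 7; F→slot 4; H→slot 5; E→slot 3; B→slot 6; D→slot 1; G skipped.
Profit = 17 + 67 + 35 + 57 + 37 + 23 + 66 = 302

302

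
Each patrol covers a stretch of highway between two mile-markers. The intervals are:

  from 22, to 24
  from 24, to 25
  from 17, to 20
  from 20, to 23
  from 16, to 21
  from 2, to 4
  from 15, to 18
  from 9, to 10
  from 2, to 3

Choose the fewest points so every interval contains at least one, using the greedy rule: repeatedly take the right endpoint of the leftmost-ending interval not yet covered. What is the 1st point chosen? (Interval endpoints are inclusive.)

3

Process intervals by earliest right end; each time one isn't hit yet, stab at its right endpoint.
Sorted: [2,3] [2,4] [9,10] [15,18] [17,20] [16,21] [20,23] [22,24] [24,25]
{[2,3],[2,4]} hit by 3; {[9,10]} hit by 10; {[15,18],[17,20],[16,21]} hit by 18; {[20,23],[22,24]} hit by 23; {[24,25]} hit by 25.
Points: 3, 10, 18, 23, 25 (5 total).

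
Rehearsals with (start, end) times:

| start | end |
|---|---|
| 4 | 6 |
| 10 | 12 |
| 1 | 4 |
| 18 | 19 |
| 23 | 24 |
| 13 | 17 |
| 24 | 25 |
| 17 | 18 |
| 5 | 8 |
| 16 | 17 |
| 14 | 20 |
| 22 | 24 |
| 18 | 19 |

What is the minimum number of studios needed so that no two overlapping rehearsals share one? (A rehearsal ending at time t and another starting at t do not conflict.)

3

Events (time:±→running): 1:+→1 4:-→0 4:+→1 5:+→2 6:-→1 8:-→0 10:+→1 12:-→0 13:+→1 14:+→2 16:+→3 … peak 3.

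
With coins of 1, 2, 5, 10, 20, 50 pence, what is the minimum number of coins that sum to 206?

206 − 4×50→6 − 1×5→1 − 1×1→0
Total coins = 4 + 1 + 1 = 6

6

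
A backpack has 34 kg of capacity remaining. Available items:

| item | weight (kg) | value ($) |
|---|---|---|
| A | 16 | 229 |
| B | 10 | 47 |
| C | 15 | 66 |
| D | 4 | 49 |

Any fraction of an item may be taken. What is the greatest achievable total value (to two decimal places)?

Sort by value per unit weight and fill in that order.
Ratios (sorted): A 14.31, D 12.25, B 4.70, C 4.40
take A (16 @ 229); take D (4 @ 49); take B (10 @ 47); take 4/15 of C → 17.60. Capacity used 34/34.
Total value = 342.60

342.60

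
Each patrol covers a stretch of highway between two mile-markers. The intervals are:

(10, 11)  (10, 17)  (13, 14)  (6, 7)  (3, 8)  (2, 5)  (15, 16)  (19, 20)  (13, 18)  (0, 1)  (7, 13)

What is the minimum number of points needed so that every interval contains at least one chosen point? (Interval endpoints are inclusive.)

Sort by right endpoint; whenever an interval is uncovered, place a point at its right end.
Sorted: [0,1] [2,5] [6,7] [3,8] [10,11] [7,13] [13,14] [15,16] [10,17] [13,18] [19,20]
{[0,1]} hit by 1; {[2,5]} hit by 5; {[6,7],[3,8]} hit by 7; {[10,11],[7,13]} hit by 11; {[13,14]} hit by 14; {[15,16],[10,17],[13,18]} hit by 16; {[19,20]} hit by 20.
Points: 1, 5, 7, 11, 14, 16, 20 (7 total).

7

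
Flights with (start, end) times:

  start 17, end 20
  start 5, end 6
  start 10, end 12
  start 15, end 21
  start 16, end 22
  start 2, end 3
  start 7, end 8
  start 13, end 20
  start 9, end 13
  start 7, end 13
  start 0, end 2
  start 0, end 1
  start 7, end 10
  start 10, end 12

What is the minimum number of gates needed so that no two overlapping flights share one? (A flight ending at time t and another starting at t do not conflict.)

Events (time:±→running): 0:+→1 0:+→2 1:-→1 2:-→0 2:+→1 3:-→0 5:+→1 6:-→0 7:+→1 7:+→2 7:+→3 8:-→2 9:+→3 10:-→2 10:+→3 10:+→4 … peak 4.

4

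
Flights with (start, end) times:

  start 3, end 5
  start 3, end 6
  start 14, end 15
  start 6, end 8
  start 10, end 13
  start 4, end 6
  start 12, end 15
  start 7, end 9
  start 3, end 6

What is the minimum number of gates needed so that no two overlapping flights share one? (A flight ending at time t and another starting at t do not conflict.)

Events (time:±→running): 3:+→1 3:+→2 3:+→3 4:+→4 … peak 4.

4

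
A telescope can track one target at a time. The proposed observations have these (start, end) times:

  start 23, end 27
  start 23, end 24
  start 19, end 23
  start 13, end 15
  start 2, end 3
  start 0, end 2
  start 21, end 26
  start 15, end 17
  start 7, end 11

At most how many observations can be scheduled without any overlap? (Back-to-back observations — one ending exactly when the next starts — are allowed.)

Sorted by end: (0,2)  (2,3)  (7,11)  (13,15)  (15,17)  (19,23)  (23,24)  (21,26)  (23,27)
take (0,2); take (2,3); take (7,11); take (13,15); take (15,17); take (19,23); take (23,24).
Selected 7 observations.

7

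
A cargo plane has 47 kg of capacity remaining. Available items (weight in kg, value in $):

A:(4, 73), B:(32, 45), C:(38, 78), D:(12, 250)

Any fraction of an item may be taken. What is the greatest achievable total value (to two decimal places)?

386.63

Ratios (sorted): D 20.83, A 18.25, C 2.05, B 1.41
take D (12 @ 250); take A (4 @ 73); take 31/38 of C → 63.63. Capacity used 47/47.
Total value = 386.63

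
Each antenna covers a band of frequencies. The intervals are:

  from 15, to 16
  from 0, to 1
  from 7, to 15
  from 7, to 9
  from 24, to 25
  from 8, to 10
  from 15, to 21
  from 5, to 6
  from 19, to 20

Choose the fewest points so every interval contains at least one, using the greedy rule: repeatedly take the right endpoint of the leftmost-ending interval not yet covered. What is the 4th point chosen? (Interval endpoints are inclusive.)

16

Process intervals by earliest right end; each time one isn't hit yet, stab at its right endpoint.
Sorted: [0,1] [5,6] [7,9] [8,10] [7,15] [15,16] [19,20] [15,21] [24,25]
{[0,1]} hit by 1; {[5,6]} hit by 6; {[7,9],[8,10],[7,15]} hit by 9; {[15,16]} hit by 16; {[19,20],[15,21]} hit by 20; {[24,25]} hit by 25.
Points: 1, 6, 9, 16, 20, 25 (6 total).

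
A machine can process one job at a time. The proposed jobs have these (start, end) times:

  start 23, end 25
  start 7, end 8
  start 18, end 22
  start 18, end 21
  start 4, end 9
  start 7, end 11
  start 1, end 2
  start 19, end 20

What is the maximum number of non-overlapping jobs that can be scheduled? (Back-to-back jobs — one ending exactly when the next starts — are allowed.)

4

Sorted by end: (1,2)  (7,8)  (4,9)  (7,11)  (19,20)  (18,21)  (18,22)  (23,25)
take (1,2); take (7,8); take (19,20); take (23,25).
Selected 4 jobs.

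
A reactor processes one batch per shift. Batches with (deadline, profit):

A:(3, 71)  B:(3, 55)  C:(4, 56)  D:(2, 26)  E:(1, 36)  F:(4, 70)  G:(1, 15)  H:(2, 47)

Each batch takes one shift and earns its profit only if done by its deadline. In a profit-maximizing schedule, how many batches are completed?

4

Profit order: A=71 F=70 C=56 B=55 H=47 E=36 D=26 G=15
Assign: A→slot 3, F→slot 4, C→slot 2, B→slot 1, H skipped, E skipped, D skipped, G skipped.
Slots: [1:B] [2:C] [3:A] [4:F]
4 of 8 scheduled.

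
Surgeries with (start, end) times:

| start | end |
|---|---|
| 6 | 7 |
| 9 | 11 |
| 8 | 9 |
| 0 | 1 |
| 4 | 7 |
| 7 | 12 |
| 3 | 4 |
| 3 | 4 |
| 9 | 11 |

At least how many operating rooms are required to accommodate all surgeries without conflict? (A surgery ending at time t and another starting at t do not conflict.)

Count concurrent intervals with a sweep; the peak is the room count.
Events (time:±→running): 0:+→1 1:-→0 3:+→1 3:+→2 4:-→1 4:-→0 4:+→1 6:+→2 7:-→1 7:-→0 7:+→1 8:+→2 9:-→1 9:+→2 9:+→3 … peak 3.

3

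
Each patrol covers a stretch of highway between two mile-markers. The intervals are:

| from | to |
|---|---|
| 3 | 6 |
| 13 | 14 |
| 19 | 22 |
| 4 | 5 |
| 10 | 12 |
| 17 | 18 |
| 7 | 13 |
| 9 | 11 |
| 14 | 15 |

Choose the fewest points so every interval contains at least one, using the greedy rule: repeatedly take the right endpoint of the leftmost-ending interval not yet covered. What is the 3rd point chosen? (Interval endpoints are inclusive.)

14

Process intervals by earliest right end; each time one isn't hit yet, stab at its right endpoint.
By right end: [4,5]  [3,6]  [9,11]  [10,12]  [7,13]  [13,14]  [14,15]  [17,18]  [19,22]
[4,5] uncovered → point at 5; [9,11] uncovered → point at 11; [13,14] uncovered → point at 14; [17,18] uncovered → point at 18; [19,22] uncovered → point at 22.
Points: 5, 11, 14, 18, 22 (5 total).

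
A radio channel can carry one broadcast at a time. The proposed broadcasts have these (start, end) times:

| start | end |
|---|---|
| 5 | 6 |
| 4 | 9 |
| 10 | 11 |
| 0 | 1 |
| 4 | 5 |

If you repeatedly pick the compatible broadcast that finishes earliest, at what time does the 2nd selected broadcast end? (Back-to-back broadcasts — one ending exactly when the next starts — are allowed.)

5

Greedy by earliest finish: after sorting by end time, pick each interval compatible with the last pick.
By end time: (0,1), (4,5), (5,6), (4,9), (10,11).
Pick (0,1); next start ≥ 1 → (4,5); next start ≥ 5 → (5,6); next start ≥ 6 → (10,11).
Selected: (0,1) (4,5) (5,6) (10,11)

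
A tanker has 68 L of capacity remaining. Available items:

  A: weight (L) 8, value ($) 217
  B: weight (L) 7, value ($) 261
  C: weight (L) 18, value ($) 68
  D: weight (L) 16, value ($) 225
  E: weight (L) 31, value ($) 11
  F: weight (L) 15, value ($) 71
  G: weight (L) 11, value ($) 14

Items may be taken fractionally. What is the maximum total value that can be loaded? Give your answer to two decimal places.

Sort by value per unit weight and fill in that order.
Ratios (sorted): B 37.29, A 27.12, D 14.06, F 4.73, C 3.78, G 1.27, E 0.35
take B (7 @ 261); take A (8 @ 217); take D (16 @ 225); take F (15 @ 71); take C (18 @ 68); take 4/11 of G → 5.09. Capacity used 68/68.
Total value = 847.09

847.09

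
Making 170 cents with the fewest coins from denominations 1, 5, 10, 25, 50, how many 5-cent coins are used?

0

Use the largest denomination that fits, subtract, and repeat.
170 = 3×50 + 2×10
Count of 5: 0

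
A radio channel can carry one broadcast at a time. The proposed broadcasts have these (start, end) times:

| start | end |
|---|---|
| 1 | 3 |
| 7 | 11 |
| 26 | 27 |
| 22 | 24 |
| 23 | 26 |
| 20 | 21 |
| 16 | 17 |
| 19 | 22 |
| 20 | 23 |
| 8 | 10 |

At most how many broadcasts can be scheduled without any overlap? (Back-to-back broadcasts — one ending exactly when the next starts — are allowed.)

6

Greedy by earliest finish: after sorting by end time, pick each interval compatible with the last pick.
Sorted by end: (1,3)  (8,10)  (7,11)  (16,17)  (20,21)  (19,22)  (20,23)  (22,24)  (23,26)  (26,27)
take (1,3); take (8,10); take (16,17); take (20,21); take (22,24); take (26,27).
Selected 6 broadcasts.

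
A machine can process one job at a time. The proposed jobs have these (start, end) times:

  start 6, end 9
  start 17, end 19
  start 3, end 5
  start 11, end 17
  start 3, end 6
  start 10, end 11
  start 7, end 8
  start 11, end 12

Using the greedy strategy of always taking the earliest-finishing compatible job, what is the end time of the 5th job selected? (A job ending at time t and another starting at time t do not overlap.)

19

Order by finish time; keep every interval that doesn't clash with the previous kept one.
Sorted by end: (3,5)  (3,6)  (7,8)  (6,9)  (10,11)  (11,12)  (11,17)  (17,19)
take (3,5); take (7,8); take (10,11); take (11,12); take (17,19).
Selected: (3,5) (7,8) (10,11) (11,12) (17,19)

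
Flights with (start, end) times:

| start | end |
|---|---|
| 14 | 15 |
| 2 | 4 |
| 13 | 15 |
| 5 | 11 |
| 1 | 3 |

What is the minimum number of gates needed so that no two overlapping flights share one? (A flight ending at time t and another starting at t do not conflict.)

2

The answer is the maximum number of intervals overlapping at any instant.
starts: [1, 2, 5, 13, 14]
ends:   [3, 4, 11, 15, 15]
s1→1 s2→2  — peak 2.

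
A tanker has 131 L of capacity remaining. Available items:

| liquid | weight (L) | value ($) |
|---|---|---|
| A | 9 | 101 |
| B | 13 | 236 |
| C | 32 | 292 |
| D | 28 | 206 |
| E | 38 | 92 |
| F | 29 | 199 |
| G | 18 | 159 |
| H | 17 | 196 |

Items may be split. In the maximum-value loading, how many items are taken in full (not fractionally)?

6

Sort by value per unit weight and fill in that order.
Ratios (sorted): B 18.15, H 11.53, A 11.22, C 9.12, G 8.83, D 7.36, F 6.86, E 2.42
take B (13 @ 236); take H (17 @ 196); take A (9 @ 101); take C (32 @ 292); take G (18 @ 159); take D (28 @ 206); take 14/29 of F → 96.07. Capacity used 131/131.
6 item(s) taken whole; one partial (take 14/29 of F).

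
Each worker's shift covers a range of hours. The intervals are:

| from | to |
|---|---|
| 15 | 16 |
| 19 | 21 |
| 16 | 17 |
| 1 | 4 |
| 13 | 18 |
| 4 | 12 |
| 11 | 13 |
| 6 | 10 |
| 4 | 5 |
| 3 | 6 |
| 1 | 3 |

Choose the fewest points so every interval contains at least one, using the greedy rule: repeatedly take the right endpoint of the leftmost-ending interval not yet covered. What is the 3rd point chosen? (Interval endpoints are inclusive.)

10

Process intervals by earliest right end; each time one isn't hit yet, stab at its right endpoint.
Sorted: [1,3] [1,4] [4,5] [3,6] [6,10] [4,12] [11,13] [15,16] [16,17] [13,18] [19,21]
{[1,3],[1,4]} hit by 3; {[4,5],[3,6]} hit by 5; {[6,10],[4,12]} hit by 10; {[11,13]} hit by 13; {[15,16],[16,17],[13,18]} hit by 16; {[19,21]} hit by 21.
Points: 3, 5, 10, 13, 16, 21 (6 total).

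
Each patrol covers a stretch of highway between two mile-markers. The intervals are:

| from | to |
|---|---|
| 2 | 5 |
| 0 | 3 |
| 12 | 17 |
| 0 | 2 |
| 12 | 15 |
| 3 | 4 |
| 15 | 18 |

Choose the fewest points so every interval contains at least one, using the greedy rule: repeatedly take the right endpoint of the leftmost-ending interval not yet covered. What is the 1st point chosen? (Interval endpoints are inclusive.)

2

Process intervals by earliest right end; each time one isn't hit yet, stab at its right endpoint.
Sorted: [0,2] [0,3] [3,4] [2,5] [12,15] [12,17] [15,18]
{[0,2],[0,3]} hit by 2; {[3,4],[2,5]} hit by 4; {[12,15],[12,17],[15,18]} hit by 15.
Points: 2, 4, 15 (3 total).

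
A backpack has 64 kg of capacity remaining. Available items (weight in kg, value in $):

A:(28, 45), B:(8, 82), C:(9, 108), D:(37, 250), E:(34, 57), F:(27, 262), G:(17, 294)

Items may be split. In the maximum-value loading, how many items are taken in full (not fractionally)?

Order: G (294/17=17.29) > C (108/9=12.00) > B (82/8=10.25) > F (262/27=9.70) > D (250/37=6.76) > E (57/34=1.68) > A (45/28=1.61)
Fill: take G (17 @ 294) → take C (9 @ 108) → take B (8 @ 82) → take F (27 @ 262) → take 3/37 of D → 20.27; 64/64 used.
4 item(s) taken whole; one partial (take 3/37 of D).

4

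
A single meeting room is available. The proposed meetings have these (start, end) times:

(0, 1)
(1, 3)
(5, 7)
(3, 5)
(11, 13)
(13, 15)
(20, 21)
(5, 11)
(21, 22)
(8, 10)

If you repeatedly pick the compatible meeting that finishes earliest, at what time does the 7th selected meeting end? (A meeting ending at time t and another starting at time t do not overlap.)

15

Order by finish time; keep every interval that doesn't clash with the previous kept one.
Sorted by end: (0,1)  (1,3)  (3,5)  (5,7)  (8,10)  (5,11)  (11,13)  (13,15)  (20,21)  (21,22)
take (0,1); take (1,3); take (3,5); take (5,7); take (8,10); take (11,13); take (13,15); take (20,21); take (21,22).
Selected: (0,1) (1,3) (3,5) (5,7) (8,10) (11,13) (13,15) (20,21) (21,22)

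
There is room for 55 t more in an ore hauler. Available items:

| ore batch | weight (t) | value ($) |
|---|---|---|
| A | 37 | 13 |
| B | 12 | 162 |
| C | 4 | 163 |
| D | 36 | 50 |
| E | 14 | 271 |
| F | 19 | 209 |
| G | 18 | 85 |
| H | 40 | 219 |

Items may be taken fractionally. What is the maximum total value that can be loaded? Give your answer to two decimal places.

837.85

Order: C (163/4=40.75) > E (271/14=19.36) > B (162/12=13.50) > F (209/19=11.00) > H (219/40=5.47) > G (85/18=4.72) > D (50/36=1.39) > A (13/37=0.35)
Fill: take C (4 @ 163) → take E (14 @ 271) → take B (12 @ 162) → take F (19 @ 209) → take 6/40 of H → 32.85; 55/55 used.
Total value = 837.85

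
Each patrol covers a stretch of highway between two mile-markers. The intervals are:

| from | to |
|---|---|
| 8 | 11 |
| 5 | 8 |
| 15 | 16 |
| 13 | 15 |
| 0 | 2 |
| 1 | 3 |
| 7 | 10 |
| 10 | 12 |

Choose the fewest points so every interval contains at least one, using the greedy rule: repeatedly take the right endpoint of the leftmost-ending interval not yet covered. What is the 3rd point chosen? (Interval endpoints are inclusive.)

By right end: [0,2]  [1,3]  [5,8]  [7,10]  [8,11]  [10,12]  [13,15]  [15,16]
[0,2] uncovered → point at 2; [5,8] uncovered → point at 8; [10,12] uncovered → point at 12; [13,15] uncovered → point at 15.
Points: 2, 8, 12, 15 (4 total).

12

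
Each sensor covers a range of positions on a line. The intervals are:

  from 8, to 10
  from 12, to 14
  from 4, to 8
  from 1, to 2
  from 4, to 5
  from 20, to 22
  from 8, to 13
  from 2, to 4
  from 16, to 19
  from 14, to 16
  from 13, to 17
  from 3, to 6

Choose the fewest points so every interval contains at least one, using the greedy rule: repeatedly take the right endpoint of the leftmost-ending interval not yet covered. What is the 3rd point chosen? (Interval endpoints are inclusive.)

10

Sort by right endpoint; whenever an interval is uncovered, place a point at its right end.
By right end: [1,2]  [2,4]  [4,5]  [3,6]  [4,8]  [8,10]  [8,13]  [12,14]  [14,16]  [13,17]  [16,19]  [20,22]
[1,2] uncovered → point at 2; [4,5] uncovered → point at 5; [8,10] uncovered → point at 10; [12,14] uncovered → point at 14; [16,19] uncovered → point at 19; [20,22] uncovered → point at 22.
Points: 2, 5, 10, 14, 19, 22 (6 total).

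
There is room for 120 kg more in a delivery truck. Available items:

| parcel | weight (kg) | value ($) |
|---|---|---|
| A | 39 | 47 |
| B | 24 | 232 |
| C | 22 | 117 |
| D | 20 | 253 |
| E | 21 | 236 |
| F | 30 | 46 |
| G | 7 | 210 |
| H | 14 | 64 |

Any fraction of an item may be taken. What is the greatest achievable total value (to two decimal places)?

Ratios (sorted): G 30.00, D 12.65, E 11.24, B 9.67, C 5.32, H 4.57, F 1.53, A 1.21
take G (7 @ 210); take D (20 @ 253); take E (21 @ 236); take B (24 @ 232); take C (22 @ 117); take H (14 @ 64); take 12/30 of F → 18.40. Capacity used 120/120.
Total value = 1130.40

1130.40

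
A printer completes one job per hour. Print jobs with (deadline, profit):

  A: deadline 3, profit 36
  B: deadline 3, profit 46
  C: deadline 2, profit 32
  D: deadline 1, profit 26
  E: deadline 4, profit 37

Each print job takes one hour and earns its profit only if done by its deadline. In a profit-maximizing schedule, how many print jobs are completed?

Sort by profit descending; place each in the latest free slot ≤ its deadline.
Profit order: B=46 E=37 A=36 C=32 D=26
Assign: B→slot 3, E→slot 4, A→slot 2, C→slot 1, D skipped.
Slots: [1:C] [2:A] [3:B] [4:E]
4 of 5 scheduled.

4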